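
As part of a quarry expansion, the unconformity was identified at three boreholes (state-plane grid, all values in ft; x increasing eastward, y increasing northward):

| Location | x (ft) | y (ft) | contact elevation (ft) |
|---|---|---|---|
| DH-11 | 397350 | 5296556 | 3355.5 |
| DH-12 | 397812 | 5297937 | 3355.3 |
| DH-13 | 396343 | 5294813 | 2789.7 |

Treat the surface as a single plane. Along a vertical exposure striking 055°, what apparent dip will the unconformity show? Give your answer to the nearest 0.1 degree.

39.9°

Two edge vectors: DH-11→DH-12 = (462, 1381, -0.2), DH-11→DH-13 = (-1007, -1743, -565.8).
Normal n = (DH-11→DH-12) × (DH-11→DH-13) = (-781718.4, 261601, 585401).
So ∂z/∂x = −n_x/n_z = 1.33536 and ∂z/∂y = −n_y/n_z = −0.44687.
Unit vector along 055° is (sin 55°, cos 55°) = (0.8192, 0.5736).
Slope in that direction = a·(0.8192) + b·(0.5736) = 0.83754.
Apparent dip = arctan|0.83754| = 39.9° (true dip is 54.6°, so apparent ≤ true as expected).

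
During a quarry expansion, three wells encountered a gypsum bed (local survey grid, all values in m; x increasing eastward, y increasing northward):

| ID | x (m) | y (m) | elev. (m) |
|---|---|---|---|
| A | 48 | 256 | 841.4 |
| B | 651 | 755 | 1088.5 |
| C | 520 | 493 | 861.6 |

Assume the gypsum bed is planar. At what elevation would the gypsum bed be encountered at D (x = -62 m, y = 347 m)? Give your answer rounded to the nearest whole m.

Let the plane be z = a·x + b·y + c.
B−A: 603a + 499b = 247.1;  C−A: 472a + 237b = 20.2.
Solving gives a = −0.52348, b = 1.12777.
Then c = 841.4 − a·48 − b·256 = 577.82.
At (-62, 347): z = 32.5 + 391.3 + 577.82 = 1001.6 m.

1002 m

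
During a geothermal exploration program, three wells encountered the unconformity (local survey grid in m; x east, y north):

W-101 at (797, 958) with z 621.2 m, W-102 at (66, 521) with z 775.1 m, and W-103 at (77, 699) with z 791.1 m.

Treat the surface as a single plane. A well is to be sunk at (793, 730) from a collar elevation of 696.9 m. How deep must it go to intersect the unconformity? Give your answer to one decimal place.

99.0 m

Two edge vectors: W-101→W-102 = (-731, -437, 153.9), W-101→W-103 = (-720, -259, 169.9).
Normal n = (W-101→W-102) × (W-101→W-103) = (-34386.2, 13388.9, -125311).
So ∂z/∂x = −n_x/n_z = −0.27441 and ∂z/∂y = −n_y/n_z = 0.10685.
Intercept c from W-101: 621.2 + 218.70 − 102.36 = 737.54.
At (793, 730): z_contact = −217.60 + 78.00 + 737.54 = 597.94 m.
Depth below ground = 696.9 − 597.94 = 99.0 m.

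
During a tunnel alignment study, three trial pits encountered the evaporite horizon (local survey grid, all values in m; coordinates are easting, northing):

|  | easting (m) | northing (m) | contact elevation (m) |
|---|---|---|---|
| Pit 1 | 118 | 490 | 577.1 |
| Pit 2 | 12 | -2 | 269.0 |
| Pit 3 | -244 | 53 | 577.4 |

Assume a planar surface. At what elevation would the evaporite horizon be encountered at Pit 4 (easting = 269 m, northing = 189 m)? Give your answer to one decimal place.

167.8 m

Two edge vectors: Pit 1→Pit 2 = (-106, -492, -308.1), Pit 1→Pit 3 = (-362, -437, 0.3).
Normal n = (Pit 1→Pit 2) × (Pit 1→Pit 3) = (-134787.3, 111564, -131782).
So ∂z/∂easting = −n_x/n_z = −1.02281 and ∂z/∂northing = −n_y/n_z = 0.84658.
Intercept c from Pit 1: 577.1 + 120.69 − 414.82 = 282.97.
At (269, 189): z = −275.1 + 160.0 + 282.97 = 167.8 m.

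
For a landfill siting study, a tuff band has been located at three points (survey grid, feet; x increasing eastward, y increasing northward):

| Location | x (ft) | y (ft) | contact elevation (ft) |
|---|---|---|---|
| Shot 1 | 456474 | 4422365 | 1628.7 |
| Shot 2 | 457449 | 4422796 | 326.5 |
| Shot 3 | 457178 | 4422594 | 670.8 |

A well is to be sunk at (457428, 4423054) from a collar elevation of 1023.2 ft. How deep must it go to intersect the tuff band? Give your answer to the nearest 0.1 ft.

Two edge vectors: Shot 1→Shot 2 = (975, 431, -1302.2), Shot 1→Shot 3 = (704, 229, -957.9).
Normal n = (Shot 1→Shot 2) × (Shot 1→Shot 3) = (-114651.1, 17203.7, -80149).
So ∂z/∂x = −n_x/n_z = −1.430474491 and ∂z/∂y = −n_y/n_z = 0.214646471.
Intercept c from Shot 1: 1628.7 + 652974.41 − 949245.04 = −294641.93.
At (457428, 4423054): z_contact = −654339.09 + 949392.93 − 294641.93 = 411.92 ft.
Depth below ground = 1023.2 − 411.92 = 611.3 ft.

611.3 ft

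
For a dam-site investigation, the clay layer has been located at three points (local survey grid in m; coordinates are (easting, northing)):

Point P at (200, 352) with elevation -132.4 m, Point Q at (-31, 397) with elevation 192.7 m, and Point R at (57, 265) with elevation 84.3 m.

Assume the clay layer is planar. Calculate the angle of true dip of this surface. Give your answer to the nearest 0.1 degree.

55.2°

Two edge vectors: Point P→Point Q = (-231, 45, 325.1), Point P→Point R = (-143, -87, 216.7).
Normal n = (Point P→Point Q) × (Point P→Point R) = (38035.2, 3568.4, 26532).
So ∂z/∂E = −n_x/n_z = −1.43356 and ∂z/∂N = −n_y/n_z = −0.13449.
Gradient magnitude |∇z| = √(a² + b²) = √(2.05509 + 0.01809) = 1.43985.
True dip = arctan(1.43985) = 55.2°, dipping toward E (azimuth ≈ 085°).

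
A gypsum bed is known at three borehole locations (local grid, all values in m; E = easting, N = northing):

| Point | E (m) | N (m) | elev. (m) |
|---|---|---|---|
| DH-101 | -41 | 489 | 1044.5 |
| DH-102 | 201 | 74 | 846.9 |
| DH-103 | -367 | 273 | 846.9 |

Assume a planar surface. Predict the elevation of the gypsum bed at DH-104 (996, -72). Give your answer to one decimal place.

Two edge vectors: DH-101→DH-102 = (242, -415, -197.6), DH-101→DH-103 = (-326, -216, -197.6).
Normal n = (DH-101→DH-102) × (DH-101→DH-103) = (39322.4, 112236.8, -187562).
So ∂z/∂E = −n_x/n_z = 0.20965 and ∂z/∂N = −n_y/n_z = 0.59840.
Intercept c from DH-101: 1044.5 + 8.60 − 292.62 = 760.48.
At (996, -72): z = 208.8 − 43.1 + 760.48 = 926.2 m.

926.2 m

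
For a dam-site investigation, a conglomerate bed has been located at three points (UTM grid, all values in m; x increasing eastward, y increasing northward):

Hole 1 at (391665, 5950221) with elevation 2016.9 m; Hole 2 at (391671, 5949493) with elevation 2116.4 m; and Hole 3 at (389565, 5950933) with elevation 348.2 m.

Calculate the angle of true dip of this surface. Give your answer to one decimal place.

Two edge vectors: Hole 1→Hole 2 = (6, -728, 99.5), Hole 1→Hole 3 = (-2100, 712, -1668.7).
Normal n = (Hole 1→Hole 2) × (Hole 1→Hole 3) = (1143969.6, -198937.8, -1524528).
So ∂z/∂x = −n_x/n_z = 0.75038 and ∂z/∂y = −n_y/n_z = −0.13049.
Gradient magnitude |∇z| = √(a² + b²) = √(0.56306 + 0.01703) = 0.76164.
True dip = arctan(0.76164) = 37.3°, dipping toward W (azimuth ≈ 280°).

37.3°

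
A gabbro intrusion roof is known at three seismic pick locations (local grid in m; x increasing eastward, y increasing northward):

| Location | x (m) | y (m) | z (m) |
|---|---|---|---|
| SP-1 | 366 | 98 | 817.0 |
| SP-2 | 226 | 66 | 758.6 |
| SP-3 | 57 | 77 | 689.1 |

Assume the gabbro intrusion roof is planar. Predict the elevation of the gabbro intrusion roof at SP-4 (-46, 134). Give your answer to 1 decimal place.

Two edge vectors: SP-1→SP-2 = (-140, -32, -58.4), SP-1→SP-3 = (-309, -21, -127.9).
Normal n = (SP-1→SP-2) × (SP-1→SP-3) = (2866.4, 139.6, -6948).
So ∂z/∂x = −n_x/n_z = 0.41255 and ∂z/∂y = −n_y/n_z = 0.02009.
Intercept c from SP-1: 817 − 150.99 − 1.97 = 664.04.
At (-46, 134): z = −19.0 + 2.7 + 664.04 = 647.8 m.

647.8 m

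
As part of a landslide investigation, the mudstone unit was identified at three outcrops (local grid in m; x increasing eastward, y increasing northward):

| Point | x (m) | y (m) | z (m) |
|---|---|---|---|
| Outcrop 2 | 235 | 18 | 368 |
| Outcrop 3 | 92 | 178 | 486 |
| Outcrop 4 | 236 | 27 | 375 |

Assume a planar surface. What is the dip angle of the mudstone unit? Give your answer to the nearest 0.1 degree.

Two edge vectors: Outcrop 2→Outcrop 3 = (-143, 160, 118), Outcrop 2→Outcrop 4 = (1, 9, 7).
Normal n = (Outcrop 2→Outcrop 3) × (Outcrop 2→Outcrop 4) = (58, 1119, -1447).
So ∂z/∂x = −n_x/n_z = 0.04008 and ∂z/∂y = −n_y/n_z = 0.77332.
Gradient magnitude |∇z| = √(a² + b²) = √(0.00161 + 0.59803) = 0.77436.
True dip = arctan(0.77436) = 37.8°, dipping toward S (azimuth ≈ 183°).

37.8°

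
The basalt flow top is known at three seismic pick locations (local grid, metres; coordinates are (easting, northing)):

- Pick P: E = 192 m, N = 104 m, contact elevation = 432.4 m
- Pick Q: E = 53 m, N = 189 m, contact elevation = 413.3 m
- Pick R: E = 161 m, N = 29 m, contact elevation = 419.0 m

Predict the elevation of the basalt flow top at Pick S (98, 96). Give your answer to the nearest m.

Let the plane be z = a·E + b·N + c.
Pick Q−Pick P: −139a + 85b = −19.1;  Pick R−Pick P: −31a − 75b = −13.4.
Solving gives a = 0.19690, b = 0.09728.
Then c = 432.4 − a·192 − b·104 = 384.48.
At (98, 96): z = 19.3 + 9.3 + 384.48 = 413.1 m.

413 m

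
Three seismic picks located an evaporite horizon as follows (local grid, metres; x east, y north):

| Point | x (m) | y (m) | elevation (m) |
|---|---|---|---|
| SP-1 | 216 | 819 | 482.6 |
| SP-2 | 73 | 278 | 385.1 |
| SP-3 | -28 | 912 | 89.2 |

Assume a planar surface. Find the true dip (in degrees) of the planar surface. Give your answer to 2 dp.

Two edge vectors: SP-1→SP-2 = (-143, -541, -97.5), SP-1→SP-3 = (-244, 93, -393.4).
Normal n = (SP-1→SP-2) × (SP-1→SP-3) = (221896.9, -32466.2, -145303).
So ∂z/∂x = −n_x/n_z = 1.52713 and ∂z/∂y = −n_y/n_z = −0.22344.
Gradient magnitude |∇z| = √(a² + b²) = √(2.33213 + 0.04992) = 1.54339.
True dip = arctan(1.54339) = 57.06°, dipping toward W (azimuth ≈ 278°).

57.06°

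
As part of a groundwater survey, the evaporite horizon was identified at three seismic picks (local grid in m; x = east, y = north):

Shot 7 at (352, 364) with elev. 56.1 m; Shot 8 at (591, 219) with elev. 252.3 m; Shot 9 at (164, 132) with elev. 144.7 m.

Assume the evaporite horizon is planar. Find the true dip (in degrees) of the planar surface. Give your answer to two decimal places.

Let the plane be z = a·x + b·y + c.
Shot 8−Shot 7: 239a − 145b = 196.2;  Shot 9−Shot 7: −188a − 232b = 88.6.
Solving gives a = 0.39502, b = −0.70200.
Gradient magnitude |∇z| = √(a² + b²) = √(0.15604 + 0.49280) = 0.80551.
True dip = arctan(0.80551) = 38.85°, dipping toward NNW (azimuth ≈ 331°).

38.85°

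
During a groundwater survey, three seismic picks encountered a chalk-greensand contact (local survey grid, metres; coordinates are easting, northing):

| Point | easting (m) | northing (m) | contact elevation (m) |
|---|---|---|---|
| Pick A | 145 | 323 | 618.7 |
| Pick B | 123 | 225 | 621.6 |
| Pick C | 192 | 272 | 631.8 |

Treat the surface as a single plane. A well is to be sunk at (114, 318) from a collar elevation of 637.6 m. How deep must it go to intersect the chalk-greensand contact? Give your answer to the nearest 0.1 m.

24.7 m

Two edge vectors: Pick A→Pick B = (-22, -98, 2.9), Pick A→Pick C = (47, -51, 13.1).
Normal n = (Pick A→Pick B) × (Pick A→Pick C) = (-1135.9, 424.5, 5728).
So ∂z/∂easting = −n_x/n_z = 0.19831 and ∂z/∂northing = −n_y/n_z = −0.07411.
Intercept c from Pick A: 618.7 − 28.75 + 23.94 = 613.88.
At (114, 318): z_contact = 22.61 − 23.57 + 613.88 = 612.92 m.
Depth below ground = 637.6 − 612.92 = 24.7 m.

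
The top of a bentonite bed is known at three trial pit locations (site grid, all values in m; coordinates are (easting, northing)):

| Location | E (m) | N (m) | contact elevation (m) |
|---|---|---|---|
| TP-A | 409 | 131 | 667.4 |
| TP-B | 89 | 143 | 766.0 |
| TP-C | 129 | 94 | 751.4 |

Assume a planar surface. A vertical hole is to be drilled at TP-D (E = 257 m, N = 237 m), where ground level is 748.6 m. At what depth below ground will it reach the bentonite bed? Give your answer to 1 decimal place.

Let the plane be z = a·E + b·N + c.
TP-B−TP-A: −320a + 12b = 98.6;  TP-C−TP-A: −280a − 37b = 84.
Solving gives a = −0.30633, b = 0.04789.
Then c = 667.4 − a·409 − b·131 = 786.41.
At (257, 237): z_contact = −78.73 + 11.35 + 786.41 = 719.04 m.
Depth below ground = 748.6 − 719.04 = 29.6 m.

29.6 m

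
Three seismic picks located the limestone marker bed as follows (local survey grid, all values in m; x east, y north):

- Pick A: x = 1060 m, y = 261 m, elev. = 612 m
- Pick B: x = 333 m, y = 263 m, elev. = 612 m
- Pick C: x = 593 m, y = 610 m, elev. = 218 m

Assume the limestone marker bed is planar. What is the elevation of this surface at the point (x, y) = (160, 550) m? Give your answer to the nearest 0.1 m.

Let the plane be z = a·x + b·y + c.
Pick B−Pick A: −727a + 2b = 0;  Pick C−Pick A: −467a + 349b = −394.
Solving gives a = −0.003117, b = −1.133111.
Then c = 612 − a·1060 − b·261 = 911.05.
At (160, 550): z = −0.5 − 623.2 + 911.05 = 287.3 m.

287.3 m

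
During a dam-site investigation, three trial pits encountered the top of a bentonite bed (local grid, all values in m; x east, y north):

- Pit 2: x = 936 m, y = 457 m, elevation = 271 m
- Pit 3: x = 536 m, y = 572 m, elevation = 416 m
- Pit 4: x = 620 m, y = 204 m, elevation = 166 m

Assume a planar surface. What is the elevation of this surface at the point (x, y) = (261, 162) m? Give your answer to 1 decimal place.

Let the plane be z = a·x + b·y + c.
Pit 3−Pit 2: −400a + 115b = 145;  Pit 4−Pit 2: −316a − 253b = −105.
Solving gives a = −0.17893, b = 0.63851.
Then c = 271 − a·936 − b·457 = 146.68.
At (261, 162): z = −46.7 + 103.4 + 146.68 = 203.4 m.

203.4 m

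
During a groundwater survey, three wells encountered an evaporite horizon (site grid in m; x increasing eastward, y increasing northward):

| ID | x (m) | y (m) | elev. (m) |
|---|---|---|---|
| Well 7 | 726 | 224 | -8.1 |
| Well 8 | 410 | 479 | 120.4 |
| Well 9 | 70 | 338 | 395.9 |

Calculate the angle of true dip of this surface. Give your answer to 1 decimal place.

36.9°

Let the plane be z = a·x + b·y + c.
Well 8−Well 7: −316a + 255b = 128.5;  Well 9−Well 7: −656a + 114b = 404.
Solving gives a = −0.67327, b = −0.33041.
Gradient magnitude |∇z| = √(a² + b²) = √(0.45330 + 0.10917) = 0.74998.
True dip = arctan(0.74998) = 36.9°, dipping toward ENE (azimuth ≈ 064°).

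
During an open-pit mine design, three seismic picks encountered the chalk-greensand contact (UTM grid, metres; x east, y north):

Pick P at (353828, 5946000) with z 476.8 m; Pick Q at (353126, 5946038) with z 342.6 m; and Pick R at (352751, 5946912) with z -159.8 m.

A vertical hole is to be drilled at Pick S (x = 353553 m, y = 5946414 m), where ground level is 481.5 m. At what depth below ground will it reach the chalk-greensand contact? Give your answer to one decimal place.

Two edge vectors: Pick P→Pick Q = (-702, 38, -134.2), Pick P→Pick R = (-1077, 912, -636.6).
Normal n = (Pick P→Pick Q) × (Pick P→Pick R) = (98199.6, -302359.8, -599298).
So ∂z/∂x = −n_x/n_z = 0.163857714 and ∂z/∂y = −n_y/n_z = −0.504523292.
Intercept c from Pick P: 476.8 − 57977.45 + 2999895.50 = 2942394.85.
At (353553, 5946414): z_contact = 57932.39 − 3000104.37 + 2942394.85 = 222.87 m.
Depth below ground = 481.5 − 222.87 = 258.6 m.

258.6 m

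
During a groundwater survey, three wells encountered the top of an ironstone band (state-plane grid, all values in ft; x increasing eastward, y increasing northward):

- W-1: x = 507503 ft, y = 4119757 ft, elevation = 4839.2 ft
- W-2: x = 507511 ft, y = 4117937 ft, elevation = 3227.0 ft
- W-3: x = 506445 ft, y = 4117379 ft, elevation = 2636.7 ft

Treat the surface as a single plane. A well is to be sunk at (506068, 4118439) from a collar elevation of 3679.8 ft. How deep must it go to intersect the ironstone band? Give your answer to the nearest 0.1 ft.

137.6 ft

Let the plane be z = a·x + b·y + c.
W-2−W-1: 8a − 1820b = −1612.2;  W-3−W-1: −1058a − 2378b = −2202.5.
Solving gives a = 0.089859014, b = 0.886219160.
Then c = 4839.2 − a·507503 − b·4119757 = −3691772.11.
At (506068, 4118439): z_contact = 45474.77 + 3649839.55 − 3691772.11 = 3542.22 ft.
Depth below ground = 3679.8 − 3542.22 = 137.6 ft.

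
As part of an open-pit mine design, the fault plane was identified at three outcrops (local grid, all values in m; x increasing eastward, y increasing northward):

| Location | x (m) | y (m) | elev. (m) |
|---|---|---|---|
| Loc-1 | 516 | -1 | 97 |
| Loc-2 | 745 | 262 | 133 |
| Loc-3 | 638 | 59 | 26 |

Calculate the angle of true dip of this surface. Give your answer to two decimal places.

57.98°

Two edge vectors: Loc-1→Loc-2 = (229, 263, 36), Loc-1→Loc-3 = (122, 60, -71).
Normal n = (Loc-1→Loc-2) × (Loc-1→Loc-3) = (-20833, 20651, -18346).
So ∂z/∂x = −n_x/n_z = −1.13556 and ∂z/∂y = −n_y/n_z = 1.12564.
Gradient magnitude |∇z| = √(a² + b²) = √(1.28950 + 1.26707) = 1.59893.
True dip = arctan(1.59893) = 57.98°, dipping toward SE (azimuth ≈ 135°).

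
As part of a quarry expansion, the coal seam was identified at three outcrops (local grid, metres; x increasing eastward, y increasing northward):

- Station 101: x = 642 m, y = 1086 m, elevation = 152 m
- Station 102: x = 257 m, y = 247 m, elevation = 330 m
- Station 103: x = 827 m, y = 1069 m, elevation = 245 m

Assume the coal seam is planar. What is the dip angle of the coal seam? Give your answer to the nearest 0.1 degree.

Two edge vectors: Station 101→Station 102 = (-385, -839, 178), Station 101→Station 103 = (185, -17, 93).
Normal n = (Station 101→Station 102) × (Station 101→Station 103) = (-75001, 68735, 161760).
So ∂z/∂x = −n_x/n_z = 0.46366 and ∂z/∂y = −n_y/n_z = −0.42492.
Gradient magnitude |∇z| = √(a² + b²) = √(0.21498 + 0.18056) = 0.62891.
True dip = arctan(0.62891) = 32.2°, dipping toward NW (azimuth ≈ 313°).

32.2°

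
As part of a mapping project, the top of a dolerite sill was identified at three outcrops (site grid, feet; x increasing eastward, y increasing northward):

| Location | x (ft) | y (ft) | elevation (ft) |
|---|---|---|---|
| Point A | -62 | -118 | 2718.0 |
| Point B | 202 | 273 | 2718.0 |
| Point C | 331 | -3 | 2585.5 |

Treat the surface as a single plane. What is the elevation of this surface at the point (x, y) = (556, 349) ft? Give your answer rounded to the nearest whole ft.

Let the plane be z = a·x + b·y + c.
Point B−Point A: 264a + 391b = 0;  Point C−Point A: 393a + 115b = −132.5.
Solving gives a = −0.42016, b = 0.28369.
Then c = 2718 − a·-62 − b·-118 = 2725.43.
At (556, 349): z = −233.6 + 99.0 + 2725.43 = 2590.8 ft.

2591 ft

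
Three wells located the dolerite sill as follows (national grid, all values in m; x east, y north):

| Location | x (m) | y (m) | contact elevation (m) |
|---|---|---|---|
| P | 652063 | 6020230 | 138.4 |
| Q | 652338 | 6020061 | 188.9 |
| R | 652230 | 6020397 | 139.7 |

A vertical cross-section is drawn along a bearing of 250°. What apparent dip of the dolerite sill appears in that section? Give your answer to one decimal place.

Two edge vectors: P→Q = (275, -169, 50.5), P→R = (167, 167, 1.3).
Normal n = (P→Q) × (P→R) = (-8653.2, 8076, 74148).
So ∂z/∂x = −n_x/n_z = 0.11670 and ∂z/∂y = −n_y/n_z = −0.10892.
Unit vector along 250° is (sin 250°, cos 250°) = (-0.9397, -0.3420).
Slope in that direction = a·(-0.9397) + b·(-0.3420) = −0.07241.
Apparent dip = arctan|0.07241| = 4.1° (true dip is 9.1°, so apparent ≤ true as expected).

4.1°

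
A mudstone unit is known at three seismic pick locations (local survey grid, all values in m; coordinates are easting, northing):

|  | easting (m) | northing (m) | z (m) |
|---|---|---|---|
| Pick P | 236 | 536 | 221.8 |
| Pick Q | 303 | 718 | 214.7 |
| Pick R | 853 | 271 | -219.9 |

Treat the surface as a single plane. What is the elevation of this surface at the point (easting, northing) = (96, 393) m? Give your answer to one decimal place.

282.6 m

Two edge vectors: Pick P→Pick Q = (67, 182, -7.1), Pick P→Pick R = (617, -265, -441.7).
Normal n = (Pick P→Pick Q) × (Pick P→Pick R) = (-82270.9, 25213.2, -130049).
So ∂z/∂easting = −n_x/n_z = −0.63261 and ∂z/∂northing = −n_y/n_z = 0.19387.
Intercept c from Pick P: 221.8 + 149.30 − 103.92 = 267.18.
At (96, 393): z = −60.7 + 76.2 + 267.18 = 282.6 m.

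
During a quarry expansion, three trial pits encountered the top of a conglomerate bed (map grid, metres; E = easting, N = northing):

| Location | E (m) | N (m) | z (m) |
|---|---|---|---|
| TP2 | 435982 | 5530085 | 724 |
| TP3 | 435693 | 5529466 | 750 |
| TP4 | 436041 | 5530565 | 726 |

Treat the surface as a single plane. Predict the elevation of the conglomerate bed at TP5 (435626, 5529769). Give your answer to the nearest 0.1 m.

Two edge vectors: TP2→TP3 = (-289, -619, 26), TP2→TP4 = (59, 480, 2).
Normal n = (TP2→TP3) × (TP2→TP4) = (-13718, 2112, -102199).
So ∂z/∂E = −n_x/n_z = −0.134228319 and ∂z/∂N = −n_y/n_z = 0.020665564.
Intercept c from TP2: 724 + 58521.13 − 114282.33 = −55037.20.
At (435626, 5529769): z = −58473.3 + 114275.8 − 55037.20 = 765.3 m.

765.3 m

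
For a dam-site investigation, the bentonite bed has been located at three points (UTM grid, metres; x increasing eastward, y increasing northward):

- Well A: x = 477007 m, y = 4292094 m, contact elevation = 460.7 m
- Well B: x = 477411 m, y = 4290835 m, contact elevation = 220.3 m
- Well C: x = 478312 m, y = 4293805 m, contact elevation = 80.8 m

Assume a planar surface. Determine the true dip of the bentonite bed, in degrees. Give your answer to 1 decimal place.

21.2°

Two edge vectors: Well A→Well B = (404, -1259, -240.4), Well A→Well C = (1305, 1711, -379.9).
Normal n = (Well A→Well B) × (Well A→Well C) = (889618.5, -160242.4, 2334239).
So ∂z/∂x = −n_x/n_z = −0.38112 and ∂z/∂y = −n_y/n_z = 0.06865.
Gradient magnitude |∇z| = √(a² + b²) = √(0.14525 + 0.00471) = 0.38725.
True dip = arctan(0.38725) = 21.2°, dipping toward E (azimuth ≈ 100°).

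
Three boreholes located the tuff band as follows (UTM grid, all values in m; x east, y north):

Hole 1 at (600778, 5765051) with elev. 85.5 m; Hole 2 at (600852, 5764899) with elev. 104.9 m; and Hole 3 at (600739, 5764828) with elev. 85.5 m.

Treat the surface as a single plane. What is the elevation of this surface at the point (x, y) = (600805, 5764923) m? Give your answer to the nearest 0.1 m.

95.0 m

Let the plane be z = a·x + b·y + c.
Hole 2−Hole 1: 74a − 152b = 19.4;  Hole 3−Hole 1: −39a − 223b = 0.
Solving gives a = 0.192875613, b = −0.033731609.
Then c = 85.5 − a·600778 − b·5765051 = 78674.52.
At (600805, 5764923): z = 115880.6 − 194460.1 + 78674.52 = 95.0 m.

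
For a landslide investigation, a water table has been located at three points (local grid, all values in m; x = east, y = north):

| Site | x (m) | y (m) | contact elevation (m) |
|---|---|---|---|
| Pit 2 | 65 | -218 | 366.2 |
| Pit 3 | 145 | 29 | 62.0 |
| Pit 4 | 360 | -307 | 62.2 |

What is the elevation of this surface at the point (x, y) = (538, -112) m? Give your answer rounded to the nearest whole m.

Two edge vectors: Pit 2→Pit 3 = (80, 247, -304.2), Pit 2→Pit 4 = (295, -89, -304).
Normal n = (Pit 2→Pit 3) × (Pit 2→Pit 4) = (-102161.8, -65419, -79985).
So ∂z/∂x = −n_x/n_z = −1.27726 and ∂z/∂y = −n_y/n_z = −0.81789.
Intercept c from Pit 2: 366.2 + 83.02 − 178.30 = 270.92.
At (538, -112): z = −687.2 + 91.6 + 270.92 = -324.6 m.

-325 m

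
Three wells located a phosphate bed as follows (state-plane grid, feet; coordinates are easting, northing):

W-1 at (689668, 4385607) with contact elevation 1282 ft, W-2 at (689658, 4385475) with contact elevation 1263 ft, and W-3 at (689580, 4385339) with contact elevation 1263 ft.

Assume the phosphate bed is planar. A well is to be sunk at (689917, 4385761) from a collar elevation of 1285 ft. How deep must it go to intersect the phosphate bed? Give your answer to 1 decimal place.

Two edge vectors: W-1→W-2 = (-10, -132, -19), W-1→W-3 = (-88, -268, -19).
Normal n = (W-1→W-2) × (W-1→W-3) = (-2584, 1482, -8936).
So ∂z/∂easting = −n_x/n_z = −0.289167413 and ∂z/∂northing = −n_y/n_z = 0.165846016.
Intercept c from W-1: 1282 + 199429.51 − 727335.45 = −526623.94.
At (689917, 4385761): z_contact = −199501.51 + 727360.99 − 526623.94 = 1235.54 ft.
Depth below ground = 1285 − 1235.54 = 49.5 ft.

49.5 ft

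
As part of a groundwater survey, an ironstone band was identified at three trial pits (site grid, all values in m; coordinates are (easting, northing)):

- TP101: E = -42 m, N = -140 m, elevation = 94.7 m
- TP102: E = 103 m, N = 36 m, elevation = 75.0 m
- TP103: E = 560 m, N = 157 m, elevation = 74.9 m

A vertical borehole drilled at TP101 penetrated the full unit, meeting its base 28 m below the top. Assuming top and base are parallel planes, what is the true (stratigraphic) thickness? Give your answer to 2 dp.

27.70 m

Two edge vectors: TP101→TP102 = (145, 176, -19.7), TP101→TP103 = (602, 297, -19.8).
Normal n = (TP101→TP102) × (TP101→TP103) = (2366.1, -8988.4, -62887).
So ∂z/∂E = −n_x/n_z = 0.03762 and ∂z/∂N = −n_y/n_z = −0.14293.
|∇z| = √(a²+b²) = 0.14780, so dip δ = arctan(0.14780) = 8.41°.
True thickness = vertical thickness × cos δ = 28 × cos 8.41° = 27.70 m.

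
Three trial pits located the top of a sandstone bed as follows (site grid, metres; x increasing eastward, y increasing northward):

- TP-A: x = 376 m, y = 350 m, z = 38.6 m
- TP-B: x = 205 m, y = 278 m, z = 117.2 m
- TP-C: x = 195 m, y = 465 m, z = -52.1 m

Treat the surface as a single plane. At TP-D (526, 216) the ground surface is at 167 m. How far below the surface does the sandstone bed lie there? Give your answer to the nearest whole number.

Let the plane be z = a·x + b·y + c.
TP-B−TP-A: −171a − 72b = 78.6;  TP-C−TP-A: −181a + 115b = −90.7.
Solving gives a = −0.07672, b = −0.90945.
Then c = 38.6 − a·376 − b·350 = 385.76.
At (526, 216): z_contact = −40.4 − 196.4 + 385.76 = 149.0 m.
Depth below ground = 167 − 149.0 = 18 m.

18 m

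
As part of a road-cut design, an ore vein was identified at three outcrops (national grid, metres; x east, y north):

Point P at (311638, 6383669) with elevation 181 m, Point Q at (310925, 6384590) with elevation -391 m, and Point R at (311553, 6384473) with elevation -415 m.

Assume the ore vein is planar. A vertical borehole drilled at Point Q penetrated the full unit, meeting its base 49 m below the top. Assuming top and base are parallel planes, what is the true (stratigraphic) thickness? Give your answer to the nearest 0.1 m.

38.6 m

Let the plane be z = a·x + b·y + c.
Point Q−Point P: −713a + 921b = −572;  Point R−Point P: −85a + 804b = −596.
Solving gives a = −0.17987, b = −0.76031.
|∇z| = √(a²+b²) = 0.78130, so dip δ = arctan(0.78130) = 38.00°.
True thickness = vertical thickness × cos δ = 49 × cos 38.00° = 38.6 m.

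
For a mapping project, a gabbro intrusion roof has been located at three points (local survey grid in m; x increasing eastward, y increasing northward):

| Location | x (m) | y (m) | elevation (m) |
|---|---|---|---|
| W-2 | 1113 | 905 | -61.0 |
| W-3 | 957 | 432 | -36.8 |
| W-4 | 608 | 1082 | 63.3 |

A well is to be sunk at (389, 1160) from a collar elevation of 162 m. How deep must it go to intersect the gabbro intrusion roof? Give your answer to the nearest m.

Two edge vectors: W-2→W-3 = (-156, -473, 24.2), W-2→W-4 = (-505, 177, 124.3).
Normal n = (W-2→W-3) × (W-2→W-4) = (-63077.3, 7169.8, -266477).
So ∂z/∂x = −n_x/n_z = −0.23671 and ∂z/∂y = −n_y/n_z = 0.02691.
Intercept c from W-2: -61 + 263.46 − 24.35 = 178.11.
At (389, 1160): z_contact = −92.1 + 31.2 + 178.11 = 117.2 m.
Depth below ground = 162 − 117.2 = 45 m.

45 m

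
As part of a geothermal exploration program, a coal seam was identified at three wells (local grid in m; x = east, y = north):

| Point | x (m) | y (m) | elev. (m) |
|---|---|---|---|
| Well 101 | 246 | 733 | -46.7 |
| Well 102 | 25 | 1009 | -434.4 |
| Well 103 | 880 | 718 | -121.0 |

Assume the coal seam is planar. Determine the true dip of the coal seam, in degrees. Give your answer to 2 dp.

56.92°

Two edge vectors: Well 101→Well 102 = (-221, 276, -387.7), Well 101→Well 103 = (634, -15, -74.3).
Normal n = (Well 101→Well 102) × (Well 101→Well 103) = (-26322.3, -262222.1, -171669).
So ∂z/∂x = −n_x/n_z = −0.15333 and ∂z/∂y = −n_y/n_z = −1.52749.
Gradient magnitude |∇z| = √(a² + b²) = √(0.02351 + 2.33322) = 1.53516.
True dip = arctan(1.53516) = 56.92°, dipping toward N (azimuth ≈ 006°).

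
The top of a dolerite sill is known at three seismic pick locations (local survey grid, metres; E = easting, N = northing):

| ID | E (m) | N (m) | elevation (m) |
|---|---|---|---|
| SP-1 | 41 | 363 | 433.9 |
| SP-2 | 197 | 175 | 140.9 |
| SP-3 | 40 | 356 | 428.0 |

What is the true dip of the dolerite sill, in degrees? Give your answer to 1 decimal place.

Let the plane be z = a·E + b·N + c.
SP-2−SP-1: 156a − 188b = −293;  SP-3−SP-1: −1a − 7b = −5.9.
Solving gives a = −0.73578, b = 0.94797.
Gradient magnitude |∇z| = √(a² + b²) = √(0.54137 + 0.89864) = 1.20001.
True dip = arctan(1.20001) = 50.2°, dipping toward SE (azimuth ≈ 142°).

50.2°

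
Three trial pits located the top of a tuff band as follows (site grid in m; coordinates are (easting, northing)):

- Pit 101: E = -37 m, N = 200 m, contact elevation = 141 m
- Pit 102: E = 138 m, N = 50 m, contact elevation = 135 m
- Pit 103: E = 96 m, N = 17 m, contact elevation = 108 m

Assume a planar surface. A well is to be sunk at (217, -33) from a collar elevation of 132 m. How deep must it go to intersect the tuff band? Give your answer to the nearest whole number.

Let the plane be z = a·E + b·N + c.
Pit 102−Pit 101: 175a − 150b = −6;  Pit 103−Pit 101: 133a − 183b = −33.
Solving gives a = 0.31901, b = 0.41217.
Then c = 141 − a·-37 − b·200 = 70.37.
At (217, -33): z_contact = 69.2 − 13.6 + 70.37 = 126.0 m.
Depth below ground = 132 − 126.0 = 6 m.

6 m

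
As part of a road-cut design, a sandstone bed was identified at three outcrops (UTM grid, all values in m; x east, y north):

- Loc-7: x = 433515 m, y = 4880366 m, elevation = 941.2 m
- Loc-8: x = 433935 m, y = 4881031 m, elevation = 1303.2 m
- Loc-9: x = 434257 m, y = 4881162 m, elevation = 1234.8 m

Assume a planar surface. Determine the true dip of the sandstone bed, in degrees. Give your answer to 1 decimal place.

47.3°

Two edge vectors: Loc-7→Loc-8 = (420, 665, 362), Loc-7→Loc-9 = (742, 796, 293.6).
Normal n = (Loc-7→Loc-8) × (Loc-7→Loc-9) = (-92908, 145292, -159110).
So ∂z/∂x = −n_x/n_z = −0.58392 and ∂z/∂y = −n_y/n_z = 0.91315.
Gradient magnitude |∇z| = √(a² + b²) = √(0.34097 + 0.83385) = 1.08389.
True dip = arctan(1.08389) = 47.3°, dipping toward SSE (azimuth ≈ 147°).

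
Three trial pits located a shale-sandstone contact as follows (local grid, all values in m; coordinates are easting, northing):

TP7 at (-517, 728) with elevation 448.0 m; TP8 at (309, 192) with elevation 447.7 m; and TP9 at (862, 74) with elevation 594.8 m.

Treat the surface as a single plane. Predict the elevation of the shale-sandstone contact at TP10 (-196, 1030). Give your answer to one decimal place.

760.0 m

Two edge vectors: TP7→TP8 = (826, -536, -0.3), TP7→TP9 = (1379, -654, 146.8).
Normal n = (TP7→TP8) × (TP7→TP9) = (-78881, -121670.5, 198940).
So ∂z/∂easting = −n_x/n_z = 0.396506 and ∂z/∂northing = −n_y/n_z = 0.611594.
Intercept c from TP7: 448 + 204.99 − 445.24 = 207.75.
At (-196, 1030): z = −77.7 + 629.9 + 207.75 = 760.0 m.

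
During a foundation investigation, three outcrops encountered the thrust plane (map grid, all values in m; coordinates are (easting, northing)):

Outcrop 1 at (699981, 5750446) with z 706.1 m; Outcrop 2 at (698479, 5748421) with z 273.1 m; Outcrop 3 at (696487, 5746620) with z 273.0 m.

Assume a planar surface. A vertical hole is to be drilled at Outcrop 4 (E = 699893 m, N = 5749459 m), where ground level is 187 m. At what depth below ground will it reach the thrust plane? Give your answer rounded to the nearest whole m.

Two edge vectors: Outcrop 1→Outcrop 2 = (-1502, -2025, -433), Outcrop 1→Outcrop 3 = (-3494, -3826, -433.1).
Normal n = (Outcrop 1→Outcrop 2) × (Outcrop 1→Outcrop 3) = (-779630.5, 862385.8, -1328698).
So ∂z/∂E = −n_x/n_z = −0.58676276 and ∂z/∂N = −n_y/n_z = 0.64904576.
Intercept c from Outcrop 1: 706.1 + 410722.78 − 3732302.58 = −3320873.70.
At (699893, 5749459): z_contact = −410671.1 + 3731662.0 − 3320873.70 = 117.1 m.
Depth below ground = 187 − 117.1 = 70 m.

70 m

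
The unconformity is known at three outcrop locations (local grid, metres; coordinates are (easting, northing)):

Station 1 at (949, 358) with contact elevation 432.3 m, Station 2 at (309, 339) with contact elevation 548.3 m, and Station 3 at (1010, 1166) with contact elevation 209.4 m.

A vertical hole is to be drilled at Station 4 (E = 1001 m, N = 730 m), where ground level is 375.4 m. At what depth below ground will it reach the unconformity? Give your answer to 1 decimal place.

Let the plane be z = a·E + b·N + c.
Station 2−Station 1: −640a − 19b = 116;  Station 3−Station 1: 61a + 808b = −222.9.
Solving gives a = −0.173449, b = −0.262772.
Then c = 432.3 − a·949 − b·358 = 690.98.
At (1001, 730): z_contact = −173.62 − 191.82 + 690.98 = 325.53 m.
Depth below ground = 375.4 − 325.53 = 49.9 m.

49.9 m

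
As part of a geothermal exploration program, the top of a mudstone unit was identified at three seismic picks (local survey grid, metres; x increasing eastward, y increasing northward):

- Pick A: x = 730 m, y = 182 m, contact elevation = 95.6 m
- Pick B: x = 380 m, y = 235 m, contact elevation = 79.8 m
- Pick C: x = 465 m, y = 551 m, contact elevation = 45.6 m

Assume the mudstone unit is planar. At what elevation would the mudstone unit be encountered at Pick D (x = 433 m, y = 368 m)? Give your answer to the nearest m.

Two edge vectors: Pick A→Pick B = (-350, 53, -15.8), Pick A→Pick C = (-265, 369, -50).
Normal n = (Pick A→Pick B) × (Pick A→Pick C) = (3180.2, -13313, -115105).
So ∂z/∂x = −n_x/n_z = 0.02763 and ∂z/∂y = −n_y/n_z = −0.11566.
Intercept c from Pick A: 95.6 − 20.17 + 21.05 = 96.48.
At (433, 368): z = 12.0 − 42.6 + 96.48 = 65.9 m.

66 m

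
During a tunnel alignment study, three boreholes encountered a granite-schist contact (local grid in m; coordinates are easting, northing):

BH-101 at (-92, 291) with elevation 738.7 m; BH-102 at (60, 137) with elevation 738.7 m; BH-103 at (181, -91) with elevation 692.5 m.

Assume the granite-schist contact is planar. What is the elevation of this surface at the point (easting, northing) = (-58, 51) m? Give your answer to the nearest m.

Let the plane be z = a·easting + b·northing + c.
BH-102−BH-101: 152a − 154b = 0;  BH-103−BH-101: 273a − 382b = −46.2.
Solving gives a = 0.44406, b = 0.43830.
Then c = 738.7 − a·-92 − b·291 = 652.01.
At (-58, 51): z = −25.8 + 22.4 + 652.01 = 648.6 m.

649 m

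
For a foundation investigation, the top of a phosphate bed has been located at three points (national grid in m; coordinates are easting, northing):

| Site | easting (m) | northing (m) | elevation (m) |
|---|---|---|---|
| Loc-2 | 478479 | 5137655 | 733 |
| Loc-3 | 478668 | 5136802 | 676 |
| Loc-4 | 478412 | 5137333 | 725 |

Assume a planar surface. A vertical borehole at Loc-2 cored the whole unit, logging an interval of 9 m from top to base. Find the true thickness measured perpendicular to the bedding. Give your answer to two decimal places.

8.95 m

Two edge vectors: Loc-2→Loc-3 = (189, -853, -57), Loc-2→Loc-4 = (-67, -322, -8).
Normal n = (Loc-2→Loc-3) × (Loc-2→Loc-4) = (-11530, 5331, -118009).
So ∂z/∂easting = −n_x/n_z = −0.09770 and ∂z/∂northing = −n_y/n_z = 0.04517.
|∇z| = √(a²+b²) = 0.10764, so dip δ = arctan(0.10764) = 6.14°.
True thickness = vertical thickness × cos δ = 9 × cos 6.14° = 8.95 m.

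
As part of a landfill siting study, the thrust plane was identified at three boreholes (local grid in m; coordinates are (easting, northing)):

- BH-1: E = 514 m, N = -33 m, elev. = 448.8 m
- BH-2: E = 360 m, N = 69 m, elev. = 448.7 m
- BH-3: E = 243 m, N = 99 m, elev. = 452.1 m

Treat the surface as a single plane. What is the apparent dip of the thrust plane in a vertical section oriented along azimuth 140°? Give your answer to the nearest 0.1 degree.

Let the plane be z = a·E + b·N + c.
BH-2−BH-1: −154a + 102b = −0.1;  BH-3−BH-1: −271a + 132b = 3.3.
Solving gives a = −0.04783, b = −0.07319.
Unit vector along 140° is (sin 140°, cos 140°) = (0.6428, -0.7660).
Slope in that direction = a·(0.6428) + b·(-0.7660) = 0.02532.
Apparent dip = arctan|0.02532| = 1.5° (true dip is 5.0°, so apparent ≤ true as expected).

1.5°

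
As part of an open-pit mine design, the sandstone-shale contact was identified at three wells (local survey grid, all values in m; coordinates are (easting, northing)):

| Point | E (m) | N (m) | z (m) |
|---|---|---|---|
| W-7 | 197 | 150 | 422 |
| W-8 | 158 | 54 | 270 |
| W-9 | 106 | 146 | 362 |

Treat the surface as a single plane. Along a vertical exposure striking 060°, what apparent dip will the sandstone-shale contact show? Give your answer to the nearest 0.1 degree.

Let the plane be z = a·E + b·N + c.
W-8−W-7: −39a − 96b = −152;  W-9−W-7: −91a − 4b = −60.
Solving gives a = 0.60047, b = 1.33939.
Unit vector along 060° is (sin 60°, cos 60°) = (0.8660, 0.5000).
Slope in that direction = a·(0.8660) + b·(0.5000) = 1.18972.
Apparent dip = arctan|1.18972| = 50.0° (true dip is 55.7°, so apparent ≤ true as expected).

50.0°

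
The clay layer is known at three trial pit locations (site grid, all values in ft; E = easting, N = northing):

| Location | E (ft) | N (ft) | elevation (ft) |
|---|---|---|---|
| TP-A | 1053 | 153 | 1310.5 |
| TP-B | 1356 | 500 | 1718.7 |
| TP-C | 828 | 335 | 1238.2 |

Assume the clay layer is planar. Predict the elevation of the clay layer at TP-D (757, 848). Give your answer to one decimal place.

1454.5 ft

Two edge vectors: TP-A→TP-B = (303, 347, 408.2), TP-A→TP-C = (-225, 182, -72.3).
Normal n = (TP-A→TP-B) × (TP-A→TP-C) = (-99380.5, -69938.1, 133221).
So ∂z/∂E = −n_x/n_z = 0.745982 and ∂z/∂N = −n_y/n_z = 0.524978.
Intercept c from TP-A: 1310.5 − 785.52 − 80.32 = 444.66.
At (757, 848): z = 564.7 + 445.2 + 444.66 = 1454.5 ft.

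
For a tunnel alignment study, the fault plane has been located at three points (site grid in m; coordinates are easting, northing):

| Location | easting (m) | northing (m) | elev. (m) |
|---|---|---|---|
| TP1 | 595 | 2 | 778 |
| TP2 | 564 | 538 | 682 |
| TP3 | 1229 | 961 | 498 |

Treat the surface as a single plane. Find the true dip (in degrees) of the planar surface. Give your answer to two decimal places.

13.77°

Two edge vectors: TP1→TP2 = (-31, 536, -96), TP1→TP3 = (634, 959, -280).
Normal n = (TP1→TP2) × (TP1→TP3) = (-58016, -69544, -369553).
So ∂z/∂easting = −n_x/n_z = −0.15699 and ∂z/∂northing = −n_y/n_z = −0.18818.
Gradient magnitude |∇z| = √(a² + b²) = √(0.02465 + 0.03541) = 0.24507.
True dip = arctan(0.24507) = 13.77°, dipping toward NE (azimuth ≈ 040°).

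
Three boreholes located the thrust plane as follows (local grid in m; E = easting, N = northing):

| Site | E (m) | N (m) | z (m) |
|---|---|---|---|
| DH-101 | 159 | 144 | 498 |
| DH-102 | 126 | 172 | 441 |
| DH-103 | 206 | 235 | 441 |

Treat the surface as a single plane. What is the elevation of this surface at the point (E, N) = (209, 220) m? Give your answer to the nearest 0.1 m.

Let the plane be z = a·E + b·N + c.
DH-102−DH-101: −33a + 28b = −57;  DH-103−DH-101: 47a + 91b = −57.
Solving gives a = 0.83144, b = −1.05580.
Then c = 498 − a·159 − b·144 = 517.84.
At (209, 220): z = 173.8 − 232.3 + 517.84 = 459.3 m.

459.3 m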